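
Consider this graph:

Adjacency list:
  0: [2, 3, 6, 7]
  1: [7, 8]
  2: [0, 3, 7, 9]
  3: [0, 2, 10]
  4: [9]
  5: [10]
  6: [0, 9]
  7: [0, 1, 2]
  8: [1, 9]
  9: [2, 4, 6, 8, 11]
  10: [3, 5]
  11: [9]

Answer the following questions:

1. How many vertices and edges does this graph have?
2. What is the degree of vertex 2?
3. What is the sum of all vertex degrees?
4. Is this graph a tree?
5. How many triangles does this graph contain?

Count: 12 vertices, 15 edges.
Vertex 2 has neighbors [0, 3, 7, 9], degree = 4.
Handshaking lemma: 2 * 15 = 30.
A tree on 12 vertices has 11 edges. This graph has 15 edges (4 extra). Not a tree.
Number of triangles = 2.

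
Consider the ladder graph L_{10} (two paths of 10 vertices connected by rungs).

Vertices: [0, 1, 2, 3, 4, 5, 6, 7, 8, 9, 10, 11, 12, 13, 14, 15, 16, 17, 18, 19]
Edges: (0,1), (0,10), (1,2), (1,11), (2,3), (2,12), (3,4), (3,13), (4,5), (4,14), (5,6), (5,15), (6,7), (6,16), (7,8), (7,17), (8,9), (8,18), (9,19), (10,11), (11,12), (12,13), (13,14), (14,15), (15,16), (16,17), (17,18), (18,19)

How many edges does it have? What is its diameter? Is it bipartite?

Ladder graph L_{10}: 10 rungs + 2 * (10-1) path edges = 10 + 18 = 28 edges.
Diameter = 10.
Ladder graphs are bipartite (alternating coloring along each path).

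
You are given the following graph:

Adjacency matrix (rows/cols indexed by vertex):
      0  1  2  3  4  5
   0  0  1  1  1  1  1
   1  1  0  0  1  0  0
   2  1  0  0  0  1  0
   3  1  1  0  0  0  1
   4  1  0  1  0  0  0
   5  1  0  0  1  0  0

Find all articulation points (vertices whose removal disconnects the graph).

An articulation point is a vertex whose removal disconnects the graph.
Articulation points: [0]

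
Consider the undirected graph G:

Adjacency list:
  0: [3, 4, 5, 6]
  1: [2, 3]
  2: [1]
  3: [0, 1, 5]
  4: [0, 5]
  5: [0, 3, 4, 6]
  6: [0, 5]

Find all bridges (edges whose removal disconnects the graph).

A bridge is an edge whose removal increases the number of connected components.
Bridges found: (1,2), (1,3)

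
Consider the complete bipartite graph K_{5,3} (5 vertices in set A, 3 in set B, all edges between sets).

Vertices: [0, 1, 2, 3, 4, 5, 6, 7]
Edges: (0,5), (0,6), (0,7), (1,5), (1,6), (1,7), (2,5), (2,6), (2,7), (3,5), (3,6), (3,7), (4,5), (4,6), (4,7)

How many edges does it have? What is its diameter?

K_{5,3} has 5 * 3 = 15 edges.
Any vertex reaches any opposite-side vertex in 1 step; same-side vertices reach in 2 steps via any opposite-side vertex.
Diameter = 2.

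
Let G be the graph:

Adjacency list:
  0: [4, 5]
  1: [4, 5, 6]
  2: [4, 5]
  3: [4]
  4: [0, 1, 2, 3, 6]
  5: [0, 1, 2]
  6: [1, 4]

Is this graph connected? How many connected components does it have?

Checking connectivity: the graph has 1 connected component(s).
All vertices are reachable from each other. The graph IS connected.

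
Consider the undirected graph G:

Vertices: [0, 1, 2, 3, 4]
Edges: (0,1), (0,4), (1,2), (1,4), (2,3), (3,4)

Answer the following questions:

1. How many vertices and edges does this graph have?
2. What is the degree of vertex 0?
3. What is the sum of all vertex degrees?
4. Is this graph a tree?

Count: 5 vertices, 6 edges.
Vertex 0 has neighbors [1, 4], degree = 2.
Handshaking lemma: 2 * 6 = 12.
A tree on 5 vertices has 4 edges. This graph has 6 edges (2 extra). Not a tree.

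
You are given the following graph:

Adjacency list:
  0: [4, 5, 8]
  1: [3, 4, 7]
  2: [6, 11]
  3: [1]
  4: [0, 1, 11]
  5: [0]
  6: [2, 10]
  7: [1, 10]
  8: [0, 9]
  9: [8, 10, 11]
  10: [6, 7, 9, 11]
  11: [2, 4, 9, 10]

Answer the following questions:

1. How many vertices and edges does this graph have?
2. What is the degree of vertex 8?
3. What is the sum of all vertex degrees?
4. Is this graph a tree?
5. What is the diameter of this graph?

Count: 12 vertices, 15 edges.
Vertex 8 has neighbors [0, 9], degree = 2.
Handshaking lemma: 2 * 15 = 30.
A tree on 12 vertices has 11 edges. This graph has 15 edges (4 extra). Not a tree.
Diameter (longest shortest path) = 5.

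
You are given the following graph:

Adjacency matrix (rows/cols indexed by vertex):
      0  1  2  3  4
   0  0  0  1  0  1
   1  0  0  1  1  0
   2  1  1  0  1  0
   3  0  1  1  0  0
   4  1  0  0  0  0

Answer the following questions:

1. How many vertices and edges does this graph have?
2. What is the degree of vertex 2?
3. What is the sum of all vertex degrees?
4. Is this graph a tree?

Count: 5 vertices, 5 edges.
Vertex 2 has neighbors [0, 1, 3], degree = 3.
Handshaking lemma: 2 * 5 = 10.
A tree on 5 vertices has 4 edges. This graph has 5 edges (1 extra). Not a tree.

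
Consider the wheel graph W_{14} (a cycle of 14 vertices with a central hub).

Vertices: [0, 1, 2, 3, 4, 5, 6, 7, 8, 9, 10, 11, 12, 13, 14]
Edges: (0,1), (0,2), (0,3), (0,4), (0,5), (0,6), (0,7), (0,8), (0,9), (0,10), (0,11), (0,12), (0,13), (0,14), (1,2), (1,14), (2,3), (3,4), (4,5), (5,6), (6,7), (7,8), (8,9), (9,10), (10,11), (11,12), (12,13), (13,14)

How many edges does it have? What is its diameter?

Wheel graph W_{14}: 14 cycle edges + 14 spoke edges = 28 edges.
The hub is distance 1 from all cycle vertices. Max distance between cycle vertices through hub is 2.
Diameter = 2.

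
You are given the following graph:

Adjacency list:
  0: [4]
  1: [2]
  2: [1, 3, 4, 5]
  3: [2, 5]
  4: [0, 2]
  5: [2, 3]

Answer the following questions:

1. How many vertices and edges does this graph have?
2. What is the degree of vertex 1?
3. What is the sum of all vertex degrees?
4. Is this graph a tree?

Count: 6 vertices, 6 edges.
Vertex 1 has neighbors [2], degree = 1.
Handshaking lemma: 2 * 6 = 12.
A tree on 6 vertices has 5 edges. This graph has 6 edges (1 extra). Not a tree.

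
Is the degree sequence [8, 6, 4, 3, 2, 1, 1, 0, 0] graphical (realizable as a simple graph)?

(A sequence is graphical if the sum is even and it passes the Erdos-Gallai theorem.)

Sum of degrees = 25. Sum is odd, so the sequence is NOT graphical.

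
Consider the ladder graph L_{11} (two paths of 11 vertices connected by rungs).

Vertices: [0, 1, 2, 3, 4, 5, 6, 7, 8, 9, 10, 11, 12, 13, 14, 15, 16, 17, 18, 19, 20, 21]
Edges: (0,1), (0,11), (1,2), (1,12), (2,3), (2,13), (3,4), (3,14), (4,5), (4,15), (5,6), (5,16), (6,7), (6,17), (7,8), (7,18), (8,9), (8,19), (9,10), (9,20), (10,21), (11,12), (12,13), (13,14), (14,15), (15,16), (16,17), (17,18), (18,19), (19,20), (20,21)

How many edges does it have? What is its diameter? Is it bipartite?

Ladder graph L_{11}: 11 rungs + 2 * (11-1) path edges = 11 + 20 = 31 edges.
Diameter = 11.
Ladder graphs are bipartite (alternating coloring along each path).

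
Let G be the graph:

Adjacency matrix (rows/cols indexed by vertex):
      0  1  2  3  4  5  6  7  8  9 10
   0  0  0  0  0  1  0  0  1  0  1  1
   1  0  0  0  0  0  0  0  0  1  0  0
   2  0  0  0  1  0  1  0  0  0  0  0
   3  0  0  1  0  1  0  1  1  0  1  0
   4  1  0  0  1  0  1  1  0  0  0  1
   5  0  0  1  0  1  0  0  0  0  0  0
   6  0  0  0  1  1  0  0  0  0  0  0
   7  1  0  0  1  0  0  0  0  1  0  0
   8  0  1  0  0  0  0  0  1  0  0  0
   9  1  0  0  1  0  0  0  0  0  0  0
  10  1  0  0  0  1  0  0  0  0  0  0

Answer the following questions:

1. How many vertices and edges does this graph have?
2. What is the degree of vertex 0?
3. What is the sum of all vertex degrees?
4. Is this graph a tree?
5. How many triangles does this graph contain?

Count: 11 vertices, 15 edges.
Vertex 0 has neighbors [4, 7, 9, 10], degree = 4.
Handshaking lemma: 2 * 15 = 30.
A tree on 11 vertices has 10 edges. This graph has 15 edges (5 extra). Not a tree.
Number of triangles = 2.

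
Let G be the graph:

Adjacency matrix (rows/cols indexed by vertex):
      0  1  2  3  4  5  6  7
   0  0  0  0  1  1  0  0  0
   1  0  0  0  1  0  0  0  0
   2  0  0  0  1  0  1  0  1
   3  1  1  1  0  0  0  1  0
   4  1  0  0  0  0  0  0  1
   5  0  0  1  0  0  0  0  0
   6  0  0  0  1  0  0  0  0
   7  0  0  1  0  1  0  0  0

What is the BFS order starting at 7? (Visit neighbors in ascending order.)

BFS from vertex 7 (neighbors processed in ascending order):
Visit order: 7, 2, 4, 3, 5, 0, 1, 6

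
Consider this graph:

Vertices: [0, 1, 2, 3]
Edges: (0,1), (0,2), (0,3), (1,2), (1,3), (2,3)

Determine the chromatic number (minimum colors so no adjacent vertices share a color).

The graph has a maximum clique of size 4 (lower bound on chromatic number).
A valid 4-coloring: {0: 0, 1: 1, 2: 2, 3: 3}.
Chromatic number = 4.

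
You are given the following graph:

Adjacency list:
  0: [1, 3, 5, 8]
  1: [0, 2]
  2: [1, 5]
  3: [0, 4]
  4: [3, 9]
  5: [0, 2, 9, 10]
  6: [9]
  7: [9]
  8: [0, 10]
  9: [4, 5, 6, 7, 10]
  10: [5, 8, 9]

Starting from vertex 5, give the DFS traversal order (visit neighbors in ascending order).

DFS from vertex 5 (neighbors processed in ascending order):
Visit order: 5, 0, 1, 2, 3, 4, 9, 6, 7, 10, 8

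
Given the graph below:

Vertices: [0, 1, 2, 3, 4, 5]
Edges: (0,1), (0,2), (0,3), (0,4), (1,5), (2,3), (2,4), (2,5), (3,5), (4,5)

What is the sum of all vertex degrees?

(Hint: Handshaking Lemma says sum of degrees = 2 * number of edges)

Count edges: 10 edges.
By Handshaking Lemma: sum of degrees = 2 * 10 = 20.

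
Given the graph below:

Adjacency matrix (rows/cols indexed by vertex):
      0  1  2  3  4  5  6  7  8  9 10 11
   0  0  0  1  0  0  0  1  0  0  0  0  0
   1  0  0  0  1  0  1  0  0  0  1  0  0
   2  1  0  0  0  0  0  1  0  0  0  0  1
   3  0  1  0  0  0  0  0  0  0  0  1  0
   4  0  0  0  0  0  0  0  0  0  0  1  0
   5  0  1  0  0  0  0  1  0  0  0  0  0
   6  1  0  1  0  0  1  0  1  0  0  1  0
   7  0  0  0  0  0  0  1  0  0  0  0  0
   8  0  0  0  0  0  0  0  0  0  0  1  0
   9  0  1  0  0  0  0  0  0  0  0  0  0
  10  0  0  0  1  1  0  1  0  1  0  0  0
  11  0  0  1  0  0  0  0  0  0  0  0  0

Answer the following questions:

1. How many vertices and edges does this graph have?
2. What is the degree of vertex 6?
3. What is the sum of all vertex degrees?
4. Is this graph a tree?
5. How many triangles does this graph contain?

Count: 12 vertices, 13 edges.
Vertex 6 has neighbors [0, 2, 5, 7, 10], degree = 5.
Handshaking lemma: 2 * 13 = 26.
A tree on 12 vertices has 11 edges. This graph has 13 edges (2 extra). Not a tree.
Number of triangles = 1.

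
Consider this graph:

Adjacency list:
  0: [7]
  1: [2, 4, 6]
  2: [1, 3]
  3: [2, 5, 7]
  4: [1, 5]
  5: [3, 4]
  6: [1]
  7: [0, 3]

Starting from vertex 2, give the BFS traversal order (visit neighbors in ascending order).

BFS from vertex 2 (neighbors processed in ascending order):
Visit order: 2, 1, 3, 4, 6, 5, 7, 0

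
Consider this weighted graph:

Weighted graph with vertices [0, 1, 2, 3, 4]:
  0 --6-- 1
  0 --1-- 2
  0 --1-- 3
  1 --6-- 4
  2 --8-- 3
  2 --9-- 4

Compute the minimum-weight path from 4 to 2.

Using Dijkstra's algorithm from vertex 4:
Shortest path: 4 -> 2
Total weight: 9 = 9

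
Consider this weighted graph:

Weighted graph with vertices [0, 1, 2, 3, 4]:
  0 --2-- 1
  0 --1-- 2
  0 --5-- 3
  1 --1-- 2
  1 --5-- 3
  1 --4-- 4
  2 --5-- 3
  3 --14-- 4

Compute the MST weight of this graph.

Applying Kruskal's algorithm (sort edges by weight, add if no cycle):
  Add (0,2) w=1
  Add (1,2) w=1
  Skip (0,1) w=2 (creates cycle)
  Add (1,4) w=4
  Add (0,3) w=5
  Skip (1,3) w=5 (creates cycle)
  Skip (2,3) w=5 (creates cycle)
  Skip (3,4) w=14 (creates cycle)
MST weight = 11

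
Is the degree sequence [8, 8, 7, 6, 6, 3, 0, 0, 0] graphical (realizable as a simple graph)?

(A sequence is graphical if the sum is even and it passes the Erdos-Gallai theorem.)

Sum of degrees = 38. Sum is even but fails Erdos-Gallai. The sequence is NOT graphical.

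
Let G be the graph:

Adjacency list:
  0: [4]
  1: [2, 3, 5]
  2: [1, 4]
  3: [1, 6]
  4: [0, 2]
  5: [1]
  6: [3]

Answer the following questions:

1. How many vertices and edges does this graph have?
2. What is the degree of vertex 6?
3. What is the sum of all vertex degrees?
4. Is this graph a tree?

Count: 7 vertices, 6 edges.
Vertex 6 has neighbors [3], degree = 1.
Handshaking lemma: 2 * 6 = 12.
A graph is a tree iff it is connected and has exactly n-1 edges. This graph is connected (all 7 vertices in one component) and has 7-1 = 6 edges. It is a tree.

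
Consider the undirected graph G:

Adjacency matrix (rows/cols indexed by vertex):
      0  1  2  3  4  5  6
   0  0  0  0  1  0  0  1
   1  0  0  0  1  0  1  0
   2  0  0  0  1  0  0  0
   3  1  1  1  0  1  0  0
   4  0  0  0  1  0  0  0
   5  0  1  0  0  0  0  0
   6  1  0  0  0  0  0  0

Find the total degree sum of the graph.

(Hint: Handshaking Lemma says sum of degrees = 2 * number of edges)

Count edges: 6 edges.
By Handshaking Lemma: sum of degrees = 2 * 6 = 12.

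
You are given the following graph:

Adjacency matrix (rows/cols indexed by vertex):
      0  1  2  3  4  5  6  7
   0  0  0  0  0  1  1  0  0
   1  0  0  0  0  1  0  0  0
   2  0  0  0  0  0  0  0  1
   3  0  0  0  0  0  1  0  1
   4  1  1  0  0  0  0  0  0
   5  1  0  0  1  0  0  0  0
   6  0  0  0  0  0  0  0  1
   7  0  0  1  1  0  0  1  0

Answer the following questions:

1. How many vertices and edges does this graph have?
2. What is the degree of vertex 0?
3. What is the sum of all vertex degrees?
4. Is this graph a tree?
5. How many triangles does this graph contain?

Count: 8 vertices, 7 edges.
Vertex 0 has neighbors [4, 5], degree = 2.
Handshaking lemma: 2 * 7 = 14.
A graph is a tree iff it is connected and has exactly n-1 edges. This graph is connected (all 8 vertices in one component) and has 8-1 = 7 edges. It is a tree.
Number of triangles = 0.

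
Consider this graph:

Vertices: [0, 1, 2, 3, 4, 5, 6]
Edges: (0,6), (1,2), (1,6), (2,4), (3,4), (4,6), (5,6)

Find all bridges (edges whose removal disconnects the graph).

A bridge is an edge whose removal increases the number of connected components.
Bridges found: (0,6), (3,4), (5,6)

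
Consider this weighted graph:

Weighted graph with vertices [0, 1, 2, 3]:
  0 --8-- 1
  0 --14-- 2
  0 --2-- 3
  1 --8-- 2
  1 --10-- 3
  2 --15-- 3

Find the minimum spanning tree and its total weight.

Applying Kruskal's algorithm (sort edges by weight, add if no cycle):
  Add (0,3) w=2
  Add (0,1) w=8
  Add (1,2) w=8
  Skip (1,3) w=10 (creates cycle)
  Skip (0,2) w=14 (creates cycle)
  Skip (2,3) w=15 (creates cycle)
MST weight = 18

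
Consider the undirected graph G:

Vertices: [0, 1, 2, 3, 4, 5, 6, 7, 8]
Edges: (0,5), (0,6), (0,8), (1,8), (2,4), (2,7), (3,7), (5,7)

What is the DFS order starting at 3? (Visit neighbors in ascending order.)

DFS from vertex 3 (neighbors processed in ascending order):
Visit order: 3, 7, 2, 4, 5, 0, 6, 8, 1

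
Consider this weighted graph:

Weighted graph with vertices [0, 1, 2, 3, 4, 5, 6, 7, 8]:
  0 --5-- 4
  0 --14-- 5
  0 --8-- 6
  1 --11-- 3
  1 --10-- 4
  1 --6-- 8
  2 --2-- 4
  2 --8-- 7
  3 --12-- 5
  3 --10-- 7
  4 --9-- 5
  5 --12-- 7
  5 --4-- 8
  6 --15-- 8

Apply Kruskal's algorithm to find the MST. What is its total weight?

Applying Kruskal's algorithm (sort edges by weight, add if no cycle):
  Add (2,4) w=2
  Add (5,8) w=4
  Add (0,4) w=5
  Add (1,8) w=6
  Add (0,6) w=8
  Add (2,7) w=8
  Add (4,5) w=9
  Skip (1,4) w=10 (creates cycle)
  Add (3,7) w=10
  Skip (1,3) w=11 (creates cycle)
  Skip (3,5) w=12 (creates cycle)
  Skip (5,7) w=12 (creates cycle)
  Skip (0,5) w=14 (creates cycle)
  Skip (6,8) w=15 (creates cycle)
MST weight = 52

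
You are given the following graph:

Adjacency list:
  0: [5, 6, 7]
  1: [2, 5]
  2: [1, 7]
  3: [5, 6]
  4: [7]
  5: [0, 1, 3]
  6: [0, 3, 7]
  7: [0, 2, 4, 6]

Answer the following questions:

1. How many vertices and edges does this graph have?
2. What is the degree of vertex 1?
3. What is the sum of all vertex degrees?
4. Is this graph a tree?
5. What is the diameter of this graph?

Count: 8 vertices, 10 edges.
Vertex 1 has neighbors [2, 5], degree = 2.
Handshaking lemma: 2 * 10 = 20.
A tree on 8 vertices has 7 edges. This graph has 10 edges (3 extra). Not a tree.
Diameter (longest shortest path) = 3.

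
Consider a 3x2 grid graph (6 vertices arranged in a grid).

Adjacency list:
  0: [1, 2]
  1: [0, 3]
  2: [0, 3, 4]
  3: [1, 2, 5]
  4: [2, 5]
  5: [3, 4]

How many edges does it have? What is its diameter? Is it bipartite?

A 3x2 grid has 4 vertical edges and 3 horizontal edges.
Total edges = 4 + 3 = 7.
Diameter = (3-1) + (2-1) = 3 (corner to opposite corner).
Grid graphs are bipartite (checkerboard coloring).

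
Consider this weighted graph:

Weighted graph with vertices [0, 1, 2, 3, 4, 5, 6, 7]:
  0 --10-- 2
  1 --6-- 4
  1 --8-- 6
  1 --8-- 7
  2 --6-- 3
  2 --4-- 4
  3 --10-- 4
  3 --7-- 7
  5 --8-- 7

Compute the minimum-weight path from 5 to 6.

Using Dijkstra's algorithm from vertex 5:
Shortest path: 5 -> 7 -> 1 -> 6
Total weight: 8 + 8 + 8 = 24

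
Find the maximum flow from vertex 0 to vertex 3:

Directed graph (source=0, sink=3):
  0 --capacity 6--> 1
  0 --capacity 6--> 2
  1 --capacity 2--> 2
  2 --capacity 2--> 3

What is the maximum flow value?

Computing max flow:
  Flow on (0->1): 2/6
  Flow on (1->2): 2/2
  Flow on (2->3): 2/2
Maximum flow = 2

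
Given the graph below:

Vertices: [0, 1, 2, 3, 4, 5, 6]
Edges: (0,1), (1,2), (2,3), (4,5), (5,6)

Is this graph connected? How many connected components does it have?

Checking connectivity: the graph has 2 connected component(s).
Components: [[0, 1, 2, 3], [4, 5, 6]]. The graph is NOT connected.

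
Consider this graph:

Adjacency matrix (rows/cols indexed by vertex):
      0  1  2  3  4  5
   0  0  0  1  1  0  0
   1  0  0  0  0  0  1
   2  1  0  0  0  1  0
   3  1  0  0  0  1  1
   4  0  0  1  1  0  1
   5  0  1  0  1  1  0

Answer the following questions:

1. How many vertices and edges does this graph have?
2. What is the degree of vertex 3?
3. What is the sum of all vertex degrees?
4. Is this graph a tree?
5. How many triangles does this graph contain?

Count: 6 vertices, 7 edges.
Vertex 3 has neighbors [0, 4, 5], degree = 3.
Handshaking lemma: 2 * 7 = 14.
A tree on 6 vertices has 5 edges. This graph has 7 edges (2 extra). Not a tree.
Number of triangles = 1.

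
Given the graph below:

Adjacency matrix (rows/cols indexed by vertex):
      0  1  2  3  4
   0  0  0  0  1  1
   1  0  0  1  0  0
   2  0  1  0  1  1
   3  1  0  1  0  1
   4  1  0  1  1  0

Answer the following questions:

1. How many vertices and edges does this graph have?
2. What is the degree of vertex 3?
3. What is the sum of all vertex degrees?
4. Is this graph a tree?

Count: 5 vertices, 6 edges.
Vertex 3 has neighbors [0, 2, 4], degree = 3.
Handshaking lemma: 2 * 6 = 12.
A tree on 5 vertices has 4 edges. This graph has 6 edges (2 extra). Not a tree.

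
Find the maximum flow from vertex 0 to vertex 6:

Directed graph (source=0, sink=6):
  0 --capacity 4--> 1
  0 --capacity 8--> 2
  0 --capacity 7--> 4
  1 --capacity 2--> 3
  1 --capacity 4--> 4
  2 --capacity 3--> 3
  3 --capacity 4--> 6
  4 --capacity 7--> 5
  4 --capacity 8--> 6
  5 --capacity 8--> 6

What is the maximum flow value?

Computing max flow:
  Flow on (0->1): 4/4
  Flow on (0->2): 3/8
  Flow on (0->4): 7/7
  Flow on (1->3): 1/2
  Flow on (1->4): 3/4
  Flow on (2->3): 3/3
  Flow on (3->6): 4/4
  Flow on (4->5): 2/7
  Flow on (4->6): 8/8
  Flow on (5->6): 2/8
Maximum flow = 14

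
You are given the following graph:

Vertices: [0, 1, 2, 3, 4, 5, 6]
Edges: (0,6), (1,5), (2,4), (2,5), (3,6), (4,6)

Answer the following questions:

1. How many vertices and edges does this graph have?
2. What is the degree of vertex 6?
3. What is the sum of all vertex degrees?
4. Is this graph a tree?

Count: 7 vertices, 6 edges.
Vertex 6 has neighbors [0, 3, 4], degree = 3.
Handshaking lemma: 2 * 6 = 12.
A graph is a tree iff it is connected and has exactly n-1 edges. This graph is connected (all 7 vertices in one component) and has 7-1 = 6 edges. It is a tree.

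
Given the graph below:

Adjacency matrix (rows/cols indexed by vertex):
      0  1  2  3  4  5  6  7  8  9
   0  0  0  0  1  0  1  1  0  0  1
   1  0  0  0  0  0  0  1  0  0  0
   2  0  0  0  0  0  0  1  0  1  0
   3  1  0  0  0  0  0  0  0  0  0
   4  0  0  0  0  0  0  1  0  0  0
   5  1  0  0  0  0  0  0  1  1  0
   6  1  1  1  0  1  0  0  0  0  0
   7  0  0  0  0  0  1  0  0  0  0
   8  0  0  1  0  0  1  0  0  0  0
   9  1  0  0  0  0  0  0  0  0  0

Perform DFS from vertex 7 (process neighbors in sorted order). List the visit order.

DFS from vertex 7 (neighbors processed in ascending order):
Visit order: 7, 5, 0, 3, 6, 1, 2, 8, 4, 9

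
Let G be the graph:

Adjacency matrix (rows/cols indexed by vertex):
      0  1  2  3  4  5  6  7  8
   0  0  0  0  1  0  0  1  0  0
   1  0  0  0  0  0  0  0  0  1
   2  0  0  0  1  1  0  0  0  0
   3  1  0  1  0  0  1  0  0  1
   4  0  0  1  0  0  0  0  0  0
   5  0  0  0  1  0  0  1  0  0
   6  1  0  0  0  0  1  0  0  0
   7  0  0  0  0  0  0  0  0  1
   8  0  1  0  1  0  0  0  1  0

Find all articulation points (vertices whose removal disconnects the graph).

An articulation point is a vertex whose removal disconnects the graph.
Articulation points: [2, 3, 8]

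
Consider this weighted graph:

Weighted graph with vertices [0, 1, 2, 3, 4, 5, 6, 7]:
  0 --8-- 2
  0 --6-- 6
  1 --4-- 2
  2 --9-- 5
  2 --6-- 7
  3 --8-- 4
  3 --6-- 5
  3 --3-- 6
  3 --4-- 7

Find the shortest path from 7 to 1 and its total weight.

Using Dijkstra's algorithm from vertex 7:
Shortest path: 7 -> 2 -> 1
Total weight: 6 + 4 = 10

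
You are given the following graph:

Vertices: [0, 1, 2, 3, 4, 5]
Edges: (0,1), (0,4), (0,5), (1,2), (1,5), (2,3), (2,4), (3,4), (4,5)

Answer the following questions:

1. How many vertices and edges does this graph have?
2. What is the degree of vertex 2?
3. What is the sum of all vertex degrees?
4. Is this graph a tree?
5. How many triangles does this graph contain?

Count: 6 vertices, 9 edges.
Vertex 2 has neighbors [1, 3, 4], degree = 3.
Handshaking lemma: 2 * 9 = 18.
A tree on 6 vertices has 5 edges. This graph has 9 edges (4 extra). Not a tree.
Number of triangles = 3.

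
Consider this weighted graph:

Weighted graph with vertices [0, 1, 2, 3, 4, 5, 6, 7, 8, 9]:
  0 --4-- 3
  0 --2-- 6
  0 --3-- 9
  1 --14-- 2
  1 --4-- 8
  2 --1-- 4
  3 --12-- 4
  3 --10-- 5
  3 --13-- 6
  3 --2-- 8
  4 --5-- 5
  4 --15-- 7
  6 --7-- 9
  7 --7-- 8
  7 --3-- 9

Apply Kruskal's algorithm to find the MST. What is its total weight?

Applying Kruskal's algorithm (sort edges by weight, add if no cycle):
  Add (2,4) w=1
  Add (0,6) w=2
  Add (3,8) w=2
  Add (0,9) w=3
  Add (7,9) w=3
  Add (0,3) w=4
  Add (1,8) w=4
  Add (4,5) w=5
  Skip (6,9) w=7 (creates cycle)
  Skip (7,8) w=7 (creates cycle)
  Add (3,5) w=10
  Skip (3,4) w=12 (creates cycle)
  Skip (3,6) w=13 (creates cycle)
  Skip (1,2) w=14 (creates cycle)
  Skip (4,7) w=15 (creates cycle)
MST weight = 34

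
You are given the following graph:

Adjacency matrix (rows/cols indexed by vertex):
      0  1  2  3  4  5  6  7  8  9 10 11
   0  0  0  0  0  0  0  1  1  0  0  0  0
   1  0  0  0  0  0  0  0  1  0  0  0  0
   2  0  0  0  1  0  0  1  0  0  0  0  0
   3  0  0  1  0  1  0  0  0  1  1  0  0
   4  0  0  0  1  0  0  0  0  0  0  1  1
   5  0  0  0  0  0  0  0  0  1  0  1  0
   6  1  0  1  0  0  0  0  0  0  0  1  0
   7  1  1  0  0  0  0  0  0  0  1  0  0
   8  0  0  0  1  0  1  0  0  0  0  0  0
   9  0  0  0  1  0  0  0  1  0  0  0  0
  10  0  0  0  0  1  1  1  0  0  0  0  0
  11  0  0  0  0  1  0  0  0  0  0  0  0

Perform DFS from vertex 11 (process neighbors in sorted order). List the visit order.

DFS from vertex 11 (neighbors processed in ascending order):
Visit order: 11, 4, 3, 2, 6, 0, 7, 1, 9, 10, 5, 8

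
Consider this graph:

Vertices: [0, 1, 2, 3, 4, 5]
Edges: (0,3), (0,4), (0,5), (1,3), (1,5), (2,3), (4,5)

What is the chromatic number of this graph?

The graph has a maximum clique of size 3 (lower bound on chromatic number).
A valid 3-coloring: {0: 0, 1: 0, 2: 0, 3: 1, 4: 2, 5: 1}.
Chromatic number = 3.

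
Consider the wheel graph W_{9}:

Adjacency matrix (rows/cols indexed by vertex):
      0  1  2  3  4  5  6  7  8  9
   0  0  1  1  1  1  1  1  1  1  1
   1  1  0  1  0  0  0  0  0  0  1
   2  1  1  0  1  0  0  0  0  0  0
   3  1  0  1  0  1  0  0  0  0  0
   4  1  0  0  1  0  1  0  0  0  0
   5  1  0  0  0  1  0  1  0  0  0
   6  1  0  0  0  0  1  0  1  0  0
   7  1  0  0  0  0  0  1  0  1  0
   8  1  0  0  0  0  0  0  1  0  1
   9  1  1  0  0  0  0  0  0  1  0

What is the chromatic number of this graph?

W_{9} = C_{9} plus a hub adjacent to every cycle vertex.
The outer cycle needs 3 colors (odd cycle); the hub is adjacent to all of them so needs a fresh color.
Chromatic number = 3 + 1 = 4.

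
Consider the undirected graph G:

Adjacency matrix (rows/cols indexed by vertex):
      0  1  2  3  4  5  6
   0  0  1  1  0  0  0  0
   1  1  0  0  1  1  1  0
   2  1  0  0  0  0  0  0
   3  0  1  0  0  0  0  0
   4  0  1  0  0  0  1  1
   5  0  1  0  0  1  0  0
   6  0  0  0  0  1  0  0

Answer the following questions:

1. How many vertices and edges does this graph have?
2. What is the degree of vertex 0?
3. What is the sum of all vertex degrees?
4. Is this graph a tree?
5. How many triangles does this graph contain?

Count: 7 vertices, 7 edges.
Vertex 0 has neighbors [1, 2], degree = 2.
Handshaking lemma: 2 * 7 = 14.
A tree on 7 vertices has 6 edges. This graph has 7 edges (1 extra). Not a tree.
Number of triangles = 1.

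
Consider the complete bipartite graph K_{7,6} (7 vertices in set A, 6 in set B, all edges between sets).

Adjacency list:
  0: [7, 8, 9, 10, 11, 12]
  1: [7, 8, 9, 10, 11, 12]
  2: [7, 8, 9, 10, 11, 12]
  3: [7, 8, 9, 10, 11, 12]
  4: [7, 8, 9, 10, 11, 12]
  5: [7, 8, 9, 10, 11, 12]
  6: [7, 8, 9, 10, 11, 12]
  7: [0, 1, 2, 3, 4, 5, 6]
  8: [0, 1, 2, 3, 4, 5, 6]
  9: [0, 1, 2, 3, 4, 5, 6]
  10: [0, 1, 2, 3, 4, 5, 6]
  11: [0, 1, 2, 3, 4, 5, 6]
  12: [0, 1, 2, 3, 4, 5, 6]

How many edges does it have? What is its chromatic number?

K_{7,6} has 7 * 6 = 42 edges.
Bipartite graphs have chromatic number 2 (color each partition differently).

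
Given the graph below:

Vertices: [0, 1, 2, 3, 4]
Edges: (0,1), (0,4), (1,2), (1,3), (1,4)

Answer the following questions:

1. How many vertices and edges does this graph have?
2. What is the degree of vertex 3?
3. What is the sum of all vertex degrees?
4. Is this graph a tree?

Count: 5 vertices, 5 edges.
Vertex 3 has neighbors [1], degree = 1.
Handshaking lemma: 2 * 5 = 10.
A tree on 5 vertices has 4 edges. This graph has 5 edges (1 extra). Not a tree.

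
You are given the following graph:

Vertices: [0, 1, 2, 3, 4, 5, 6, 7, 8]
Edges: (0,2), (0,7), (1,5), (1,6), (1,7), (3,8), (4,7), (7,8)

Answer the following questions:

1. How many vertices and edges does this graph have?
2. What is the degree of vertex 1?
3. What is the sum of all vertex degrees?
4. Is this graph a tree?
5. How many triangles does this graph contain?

Count: 9 vertices, 8 edges.
Vertex 1 has neighbors [5, 6, 7], degree = 3.
Handshaking lemma: 2 * 8 = 16.
A graph is a tree iff it is connected and has exactly n-1 edges. This graph is connected (all 9 vertices in one component) and has 9-1 = 8 edges. It is a tree.
Number of triangles = 0.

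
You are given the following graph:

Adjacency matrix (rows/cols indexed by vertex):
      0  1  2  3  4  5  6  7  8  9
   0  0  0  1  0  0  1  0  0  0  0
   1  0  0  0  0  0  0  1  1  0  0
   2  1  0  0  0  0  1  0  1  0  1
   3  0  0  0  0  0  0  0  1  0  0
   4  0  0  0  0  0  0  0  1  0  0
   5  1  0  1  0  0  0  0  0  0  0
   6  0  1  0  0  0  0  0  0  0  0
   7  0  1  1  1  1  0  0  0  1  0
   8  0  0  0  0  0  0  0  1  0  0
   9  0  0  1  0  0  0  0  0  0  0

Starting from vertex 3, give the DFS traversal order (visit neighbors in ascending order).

DFS from vertex 3 (neighbors processed in ascending order):
Visit order: 3, 7, 1, 6, 2, 0, 5, 9, 4, 8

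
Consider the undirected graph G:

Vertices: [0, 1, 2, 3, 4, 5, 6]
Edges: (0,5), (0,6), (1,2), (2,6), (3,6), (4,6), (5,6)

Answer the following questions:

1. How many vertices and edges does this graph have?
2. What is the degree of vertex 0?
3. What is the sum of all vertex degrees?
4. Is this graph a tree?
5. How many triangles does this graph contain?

Count: 7 vertices, 7 edges.
Vertex 0 has neighbors [5, 6], degree = 2.
Handshaking lemma: 2 * 7 = 14.
A tree on 7 vertices has 6 edges. This graph has 7 edges (1 extra). Not a tree.
Number of triangles = 1.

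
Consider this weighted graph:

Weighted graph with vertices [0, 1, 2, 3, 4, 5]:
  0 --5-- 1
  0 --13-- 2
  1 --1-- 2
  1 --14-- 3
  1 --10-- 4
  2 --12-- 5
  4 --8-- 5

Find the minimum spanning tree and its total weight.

Applying Kruskal's algorithm (sort edges by weight, add if no cycle):
  Add (1,2) w=1
  Add (0,1) w=5
  Add (4,5) w=8
  Add (1,4) w=10
  Skip (2,5) w=12 (creates cycle)
  Skip (0,2) w=13 (creates cycle)
  Add (1,3) w=14
MST weight = 38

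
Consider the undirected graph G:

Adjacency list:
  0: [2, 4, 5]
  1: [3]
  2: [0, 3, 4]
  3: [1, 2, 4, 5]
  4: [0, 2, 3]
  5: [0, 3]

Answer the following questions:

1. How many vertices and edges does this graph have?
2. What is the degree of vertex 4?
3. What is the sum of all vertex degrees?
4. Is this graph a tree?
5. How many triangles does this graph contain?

Count: 6 vertices, 8 edges.
Vertex 4 has neighbors [0, 2, 3], degree = 3.
Handshaking lemma: 2 * 8 = 16.
A tree on 6 vertices has 5 edges. This graph has 8 edges (3 extra). Not a tree.
Number of triangles = 2.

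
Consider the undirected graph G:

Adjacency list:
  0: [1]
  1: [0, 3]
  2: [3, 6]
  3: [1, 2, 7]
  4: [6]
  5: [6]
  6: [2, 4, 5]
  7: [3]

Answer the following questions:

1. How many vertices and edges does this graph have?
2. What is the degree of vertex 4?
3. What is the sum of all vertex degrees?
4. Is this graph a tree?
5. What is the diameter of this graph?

Count: 8 vertices, 7 edges.
Vertex 4 has neighbors [6], degree = 1.
Handshaking lemma: 2 * 7 = 14.
A graph is a tree iff it is connected and has exactly n-1 edges. This graph is connected (all 8 vertices in one component) and has 8-1 = 7 edges. It is a tree.
Diameter (longest shortest path) = 5.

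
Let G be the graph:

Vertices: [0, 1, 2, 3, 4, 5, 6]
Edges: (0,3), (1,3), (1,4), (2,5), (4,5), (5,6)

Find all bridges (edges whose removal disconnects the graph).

A bridge is an edge whose removal increases the number of connected components.
Bridges found: (0,3), (1,3), (1,4), (2,5), (4,5), (5,6)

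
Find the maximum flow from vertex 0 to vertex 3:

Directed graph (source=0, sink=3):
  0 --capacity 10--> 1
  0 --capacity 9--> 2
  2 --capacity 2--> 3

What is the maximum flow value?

Computing max flow:
  Flow on (0->2): 2/9
  Flow on (2->3): 2/2
Maximum flow = 2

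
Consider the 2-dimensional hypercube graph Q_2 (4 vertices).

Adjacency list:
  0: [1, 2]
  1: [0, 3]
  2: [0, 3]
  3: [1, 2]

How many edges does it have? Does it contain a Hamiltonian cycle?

Q_2 has 4 * 2 / 2 = 4 edges.
Q_2 (d >= 2) always has a Hamiltonian cycle: a 2-bit cyclic Gray code visits every vertex exactly once and returns to the start.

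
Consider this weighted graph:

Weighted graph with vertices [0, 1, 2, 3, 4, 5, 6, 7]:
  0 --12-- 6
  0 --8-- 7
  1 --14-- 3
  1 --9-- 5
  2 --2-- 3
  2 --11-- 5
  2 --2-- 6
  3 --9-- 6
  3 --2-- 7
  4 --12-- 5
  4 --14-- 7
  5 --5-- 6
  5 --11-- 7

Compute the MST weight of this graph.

Applying Kruskal's algorithm (sort edges by weight, add if no cycle):
  Add (2,6) w=2
  Add (2,3) w=2
  Add (3,7) w=2
  Add (5,6) w=5
  Add (0,7) w=8
  Add (1,5) w=9
  Skip (3,6) w=9 (creates cycle)
  Skip (2,5) w=11 (creates cycle)
  Skip (5,7) w=11 (creates cycle)
  Skip (0,6) w=12 (creates cycle)
  Add (4,5) w=12
  Skip (1,3) w=14 (creates cycle)
  Skip (4,7) w=14 (creates cycle)
MST weight = 40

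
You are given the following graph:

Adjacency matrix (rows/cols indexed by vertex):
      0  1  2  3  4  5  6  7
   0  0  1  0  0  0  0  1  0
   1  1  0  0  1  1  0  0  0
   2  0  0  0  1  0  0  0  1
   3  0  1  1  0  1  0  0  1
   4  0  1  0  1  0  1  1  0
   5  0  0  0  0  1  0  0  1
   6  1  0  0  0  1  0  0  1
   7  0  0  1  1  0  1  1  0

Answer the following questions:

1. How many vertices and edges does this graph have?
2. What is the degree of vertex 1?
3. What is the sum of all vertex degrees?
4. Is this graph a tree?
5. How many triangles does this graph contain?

Count: 8 vertices, 12 edges.
Vertex 1 has neighbors [0, 3, 4], degree = 3.
Handshaking lemma: 2 * 12 = 24.
A tree on 8 vertices has 7 edges. This graph has 12 edges (5 extra). Not a tree.
Number of triangles = 2.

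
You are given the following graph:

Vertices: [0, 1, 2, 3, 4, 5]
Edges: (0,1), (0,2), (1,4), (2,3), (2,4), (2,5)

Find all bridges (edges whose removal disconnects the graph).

A bridge is an edge whose removal increases the number of connected components.
Bridges found: (2,3), (2,5)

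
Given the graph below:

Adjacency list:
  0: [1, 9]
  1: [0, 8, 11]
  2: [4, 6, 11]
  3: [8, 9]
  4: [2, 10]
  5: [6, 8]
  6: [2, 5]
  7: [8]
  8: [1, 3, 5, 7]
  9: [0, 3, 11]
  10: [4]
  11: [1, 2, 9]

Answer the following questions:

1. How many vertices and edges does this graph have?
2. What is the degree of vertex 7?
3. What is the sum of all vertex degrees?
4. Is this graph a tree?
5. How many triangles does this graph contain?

Count: 12 vertices, 14 edges.
Vertex 7 has neighbors [8], degree = 1.
Handshaking lemma: 2 * 14 = 28.
A tree on 12 vertices has 11 edges. This graph has 14 edges (3 extra). Not a tree.
Number of triangles = 0.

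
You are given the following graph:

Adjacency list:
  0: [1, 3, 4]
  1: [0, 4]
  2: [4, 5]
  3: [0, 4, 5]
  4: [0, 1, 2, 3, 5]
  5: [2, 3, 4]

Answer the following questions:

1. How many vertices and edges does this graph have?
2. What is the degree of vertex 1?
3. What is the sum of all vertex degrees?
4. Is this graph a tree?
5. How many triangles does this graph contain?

Count: 6 vertices, 9 edges.
Vertex 1 has neighbors [0, 4], degree = 2.
Handshaking lemma: 2 * 9 = 18.
A tree on 6 vertices has 5 edges. This graph has 9 edges (4 extra). Not a tree.
Number of triangles = 4.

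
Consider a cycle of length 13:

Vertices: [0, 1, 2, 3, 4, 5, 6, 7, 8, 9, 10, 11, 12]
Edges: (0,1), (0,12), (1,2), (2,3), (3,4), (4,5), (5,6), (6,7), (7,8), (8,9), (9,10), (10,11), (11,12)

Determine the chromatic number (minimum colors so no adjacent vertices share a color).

This is an odd cycle (C_13). Odd cycles are not bipartite (any 2-coloring forces two adjacent vertices to match), and 3 colors suffice.
Chromatic number = 3.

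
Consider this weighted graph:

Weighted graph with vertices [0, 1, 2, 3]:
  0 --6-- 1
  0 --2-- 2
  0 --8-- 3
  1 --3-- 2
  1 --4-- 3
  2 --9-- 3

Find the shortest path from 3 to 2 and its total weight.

Using Dijkstra's algorithm from vertex 3:
Shortest path: 3 -> 1 -> 2
Total weight: 4 + 3 = 7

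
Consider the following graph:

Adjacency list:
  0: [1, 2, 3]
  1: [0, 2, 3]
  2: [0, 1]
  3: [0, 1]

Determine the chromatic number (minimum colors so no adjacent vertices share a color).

The graph has a maximum clique of size 3 (lower bound on chromatic number).
A valid 3-coloring: {0: 0, 1: 1, 2: 2, 3: 2}.
Chromatic number = 3.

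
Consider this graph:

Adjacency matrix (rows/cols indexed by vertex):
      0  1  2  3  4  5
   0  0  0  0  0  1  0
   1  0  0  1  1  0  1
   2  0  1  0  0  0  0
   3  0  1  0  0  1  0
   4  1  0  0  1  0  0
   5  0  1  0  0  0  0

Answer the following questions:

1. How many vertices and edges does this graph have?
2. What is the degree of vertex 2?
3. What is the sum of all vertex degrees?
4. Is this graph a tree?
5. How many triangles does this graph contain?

Count: 6 vertices, 5 edges.
Vertex 2 has neighbors [1], degree = 1.
Handshaking lemma: 2 * 5 = 10.
A graph is a tree iff it is connected and has exactly n-1 edges. This graph is connected (all 6 vertices in one component) and has 6-1 = 5 edges. It is a tree.
Number of triangles = 0.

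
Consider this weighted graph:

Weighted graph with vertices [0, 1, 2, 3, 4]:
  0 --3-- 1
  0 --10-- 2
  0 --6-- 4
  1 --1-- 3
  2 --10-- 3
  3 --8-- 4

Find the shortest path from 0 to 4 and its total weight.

Using Dijkstra's algorithm from vertex 0:
Shortest path: 0 -> 4
Total weight: 6 = 6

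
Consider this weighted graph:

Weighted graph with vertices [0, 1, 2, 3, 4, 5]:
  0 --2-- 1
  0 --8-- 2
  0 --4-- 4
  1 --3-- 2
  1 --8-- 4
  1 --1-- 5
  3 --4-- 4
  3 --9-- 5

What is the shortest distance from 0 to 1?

Using Dijkstra's algorithm from vertex 0:
Shortest path: 0 -> 1
Total weight: 2 = 2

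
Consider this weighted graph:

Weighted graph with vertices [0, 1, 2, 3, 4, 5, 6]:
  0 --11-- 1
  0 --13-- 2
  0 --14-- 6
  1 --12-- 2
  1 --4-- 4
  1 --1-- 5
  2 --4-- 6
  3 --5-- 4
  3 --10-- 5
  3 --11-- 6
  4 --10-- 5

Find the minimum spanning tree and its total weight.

Applying Kruskal's algorithm (sort edges by weight, add if no cycle):
  Add (1,5) w=1
  Add (1,4) w=4
  Add (2,6) w=4
  Add (3,4) w=5
  Skip (3,5) w=10 (creates cycle)
  Skip (4,5) w=10 (creates cycle)
  Add (0,1) w=11
  Add (3,6) w=11
  Skip (1,2) w=12 (creates cycle)
  Skip (0,2) w=13 (creates cycle)
  Skip (0,6) w=14 (creates cycle)
MST weight = 36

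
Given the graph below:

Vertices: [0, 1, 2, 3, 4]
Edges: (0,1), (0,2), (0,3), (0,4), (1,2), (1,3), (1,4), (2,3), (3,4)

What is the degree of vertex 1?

Vertex 1 has neighbors [0, 2, 3, 4], so deg(1) = 4.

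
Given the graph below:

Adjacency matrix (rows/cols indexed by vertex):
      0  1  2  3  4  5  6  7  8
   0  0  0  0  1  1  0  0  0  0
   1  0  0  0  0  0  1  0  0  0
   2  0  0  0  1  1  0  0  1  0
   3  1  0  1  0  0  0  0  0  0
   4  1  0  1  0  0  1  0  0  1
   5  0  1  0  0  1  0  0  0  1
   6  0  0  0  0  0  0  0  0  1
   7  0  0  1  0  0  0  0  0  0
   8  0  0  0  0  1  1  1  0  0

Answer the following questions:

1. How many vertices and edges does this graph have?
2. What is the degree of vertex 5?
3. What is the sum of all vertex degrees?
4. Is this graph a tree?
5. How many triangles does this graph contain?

Count: 9 vertices, 10 edges.
Vertex 5 has neighbors [1, 4, 8], degree = 3.
Handshaking lemma: 2 * 10 = 20.
A tree on 9 vertices has 8 edges. This graph has 10 edges (2 extra). Not a tree.
Number of triangles = 1.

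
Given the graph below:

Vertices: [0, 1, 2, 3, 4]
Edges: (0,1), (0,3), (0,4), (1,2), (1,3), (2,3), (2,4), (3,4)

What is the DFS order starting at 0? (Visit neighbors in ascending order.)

DFS from vertex 0 (neighbors processed in ascending order):
Visit order: 0, 1, 2, 3, 4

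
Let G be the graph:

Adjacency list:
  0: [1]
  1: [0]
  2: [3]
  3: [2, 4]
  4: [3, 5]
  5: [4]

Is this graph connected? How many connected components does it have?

Checking connectivity: the graph has 2 connected component(s).
Components: [[0, 1], [2, 3, 4, 5]]. The graph is NOT connected.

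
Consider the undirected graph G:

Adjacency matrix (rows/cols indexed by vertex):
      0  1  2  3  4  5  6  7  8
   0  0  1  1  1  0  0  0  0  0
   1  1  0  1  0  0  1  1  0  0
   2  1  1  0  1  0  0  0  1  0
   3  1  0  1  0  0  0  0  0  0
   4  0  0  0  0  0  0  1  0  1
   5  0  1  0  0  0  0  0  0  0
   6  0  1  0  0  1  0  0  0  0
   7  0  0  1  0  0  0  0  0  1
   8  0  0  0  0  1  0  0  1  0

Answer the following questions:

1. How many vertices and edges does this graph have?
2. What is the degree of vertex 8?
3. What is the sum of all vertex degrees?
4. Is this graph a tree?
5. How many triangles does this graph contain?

Count: 9 vertices, 11 edges.
Vertex 8 has neighbors [4, 7], degree = 2.
Handshaking lemma: 2 * 11 = 22.
A tree on 9 vertices has 8 edges. This graph has 11 edges (3 extra). Not a tree.
Number of triangles = 2.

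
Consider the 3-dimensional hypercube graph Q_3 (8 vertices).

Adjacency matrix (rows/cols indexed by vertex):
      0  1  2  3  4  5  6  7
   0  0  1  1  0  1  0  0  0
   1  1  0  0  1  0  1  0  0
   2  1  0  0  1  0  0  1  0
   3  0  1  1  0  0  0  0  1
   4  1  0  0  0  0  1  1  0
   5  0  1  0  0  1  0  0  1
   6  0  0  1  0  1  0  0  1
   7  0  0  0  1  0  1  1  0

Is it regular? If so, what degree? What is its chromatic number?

In Q_3, every vertex has exactly 3 neighbors (flip one of 3 bits), so it is 3-regular.
Q_3 is bipartite (partition by bit-parity), so chromatic number = 2.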